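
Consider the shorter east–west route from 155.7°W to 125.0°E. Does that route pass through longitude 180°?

Naïve |125.0 − -155.7| = 280.7° > 180°, so the shorter arc goes the other way round — across 180°.
Signed shortest Δλ = ((125.0 − -155.7 + 180) mod 360) − 180 = -79.3°.
Going west by 79.3° from -155.7° passes through 180° before reaching +125.0°.

Yes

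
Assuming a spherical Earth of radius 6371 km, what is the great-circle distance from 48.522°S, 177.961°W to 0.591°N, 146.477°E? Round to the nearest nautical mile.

Δλ = 146.477 − -177.961 = 324.438°; wrapped into (−180°, 180°]: -35.562°.
Δφ = 0.591 − -48.522 = 49.113°.
a = sin²(Δφ/2) + cos φ₁ · cos φ₂ · sin²(Δλ/2) = 0.234479.
c = 2·atan2(√a, √(1−a)) = 1.01097 rad → d = 6371·c ≈ 6440.87 km ≈ 3477.79 nmi.

3478 nmi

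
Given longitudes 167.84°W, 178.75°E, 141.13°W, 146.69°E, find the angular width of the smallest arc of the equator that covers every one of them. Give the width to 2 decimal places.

Sort the longitudes: -167.84°, -141.13°, +146.69°, +178.75°.
Eastward gaps between consecutive values (wrapping around): 26.71°, 287.82°, 32.06°, 13.41°.
Largest gap = 287.82° ⇒ minimal covering band is its complement: 360° − 287.82° = 72.18°.
Band runs from +146.69° eastward to -141.13°, crossing the antimeridian.

72.18°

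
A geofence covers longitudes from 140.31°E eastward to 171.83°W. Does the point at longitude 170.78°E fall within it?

Band width going east from +140.31° to -171.83°: ((-171.83 − 140.31) mod 360) = 47.86°.
Offset of +170.78° east of the west edge: ((170.78 − 140.31) mod 360) = 30.47°.
30.47° ≤ 47.86° ⇒ inside.

Yes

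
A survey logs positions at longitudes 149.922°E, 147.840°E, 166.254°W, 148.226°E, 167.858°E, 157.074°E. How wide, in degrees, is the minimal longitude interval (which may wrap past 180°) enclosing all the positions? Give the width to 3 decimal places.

Sort the longitudes: -166.254°, +147.840°, +148.226°, +149.922°, +157.074°, +167.858°.
Eastward gaps between consecutive values (wrapping around): 314.094°, 0.386°, 1.696°, 7.152°, 10.784°, 25.888°.
Largest gap = 314.094° ⇒ minimal covering band is its complement: 360° − 314.094° = 45.906°.
Band runs from +147.840° eastward to -166.254°, crossing the antimeridian.

45.906°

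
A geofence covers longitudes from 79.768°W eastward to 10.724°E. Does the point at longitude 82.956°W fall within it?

No

Band width going east from -79.768° to +10.724°: ((10.724 − -79.768) mod 360) = 90.492°.
Offset of -82.956° east of the west edge: ((-82.956 − -79.768) mod 360) = 356.812°.
356.812° > 90.492° ⇒ outside.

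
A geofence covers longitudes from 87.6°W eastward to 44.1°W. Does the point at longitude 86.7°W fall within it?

Band width going east from -87.6° to -44.1°: ((-44.1 − -87.6) mod 360) = 43.5°.
Offset of -86.7° east of the west edge: ((-86.7 − -87.6) mod 360) = 0.9°.
0.9° ≤ 43.5° ⇒ inside.

Yes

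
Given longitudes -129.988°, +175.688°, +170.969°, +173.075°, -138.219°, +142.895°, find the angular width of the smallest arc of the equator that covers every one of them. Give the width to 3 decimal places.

Sort the longitudes: -138.219°, -129.988°, +142.895°, +170.969°, +173.075°, +175.688°.
Eastward gaps between consecutive values (wrapping around): 8.231°, 272.883°, 28.074°, 2.106°, 2.613°, 46.093°.
Largest gap = 272.883° ⇒ minimal covering band is its complement: 360° − 272.883° = 87.117°.
Band runs from +142.895° eastward to -129.988°, crossing the antimeridian.

87.117°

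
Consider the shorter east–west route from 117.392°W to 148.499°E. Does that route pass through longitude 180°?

Yes

Naïve |148.499 − -117.392| = 265.891° > 180°, so the shorter arc goes the other way round — across 180°.
Signed shortest Δλ = ((148.499 − -117.392 + 180) mod 360) − 180 = -94.109°.
Going west by 94.109° from -117.392° passes through 180° before reaching +148.499°.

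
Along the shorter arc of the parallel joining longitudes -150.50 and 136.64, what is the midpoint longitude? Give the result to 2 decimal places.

Signed shortest Δλ from -150.50° to +136.64° is -72.86°.
Midpoint longitude = -150.50° + (-72.86°)/2 = -150.50° − 36.43° = -186.93°.
Normalise into (−180°, 180°]: +173.07°.
(The naïve average (-150.50 + +136.64)/2 = -6.93° is on the wrong side of the globe.)

+173.07°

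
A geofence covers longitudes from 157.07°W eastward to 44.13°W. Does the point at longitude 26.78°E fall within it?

No

Band width going east from -157.07° to -44.13°: ((-44.13 − -157.07) mod 360) = 112.94°.
Offset of +26.78° east of the west edge: ((26.78 − -157.07) mod 360) = 183.85°.
183.85° > 112.94° ⇒ outside.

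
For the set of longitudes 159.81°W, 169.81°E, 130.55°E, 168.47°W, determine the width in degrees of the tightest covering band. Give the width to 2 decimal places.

69.64°

Sort the longitudes: -168.47°, -159.81°, +130.55°, +169.81°.
Eastward gaps between consecutive values (wrapping around): 8.66°, 290.36°, 39.26°, 21.72°.
Largest gap = 290.36° ⇒ minimal covering band is its complement: 360° − 290.36° = 69.64°.
Band runs from +130.55° eastward to -159.81°, crossing the antimeridian.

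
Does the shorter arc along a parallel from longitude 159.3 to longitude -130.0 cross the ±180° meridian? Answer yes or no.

Yes

Naïve |-130.0 − 159.3| = 289.3° > 180°, so the shorter arc goes the other way round — across 180°.
Signed shortest Δλ = ((-130.0 − 159.3 + 180) mod 360) − 180 = 70.7°.
Going east by 70.7° from +159.3° passes through 180° before reaching -130.0°.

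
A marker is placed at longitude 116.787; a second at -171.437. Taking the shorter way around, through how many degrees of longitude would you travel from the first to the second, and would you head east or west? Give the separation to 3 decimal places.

71.776° east

Raw difference: -171.437 − 116.787 = -288.224°.
Normalise into (−180°, 180°]: -288.224° + 360° = 71.776°.
Positive ⇒ the second point lies to the east; separation 71.776°.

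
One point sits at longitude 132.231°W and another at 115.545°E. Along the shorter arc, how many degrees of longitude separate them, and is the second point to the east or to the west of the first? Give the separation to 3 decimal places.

112.224° west

Raw difference: 115.545 − -132.231 = 247.776°.
Normalise into (−180°, 180°]: 247.776° − 360° = -112.224°.
Negative ⇒ the second point lies to the west; separation 112.224°.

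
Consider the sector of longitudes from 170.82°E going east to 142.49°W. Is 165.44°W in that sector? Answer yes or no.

Yes

Band width going east from +170.82° to -142.49°: ((-142.49 − 170.82) mod 360) = 46.69°.
Offset of -165.44° east of the west edge: ((-165.44 − 170.82) mod 360) = 23.74°.
23.74° ≤ 46.69° ⇒ inside.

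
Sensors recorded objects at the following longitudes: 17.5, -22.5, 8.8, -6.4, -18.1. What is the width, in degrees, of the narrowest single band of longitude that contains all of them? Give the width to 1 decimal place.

40.0°

Sort the longitudes: -22.5°, -18.1°, -6.4°, +8.8°, +17.5°.
Eastward gaps between consecutive values (wrapping around): 4.4°, 11.7°, 15.2°, 8.7°, 320.0°.
Largest gap = 320.0° ⇒ minimal covering band is its complement: 360° − 320.0° = 40.0°.
Band runs from -22.5° eastward to +17.5°.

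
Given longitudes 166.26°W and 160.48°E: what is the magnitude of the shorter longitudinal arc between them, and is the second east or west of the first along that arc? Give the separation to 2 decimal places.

33.26° west

Raw difference: 160.48 − -166.26 = 326.74°.
Normalise into (−180°, 180°]: 326.74° − 360° = -33.26°.
Negative ⇒ the second point lies to the west; separation 33.26°.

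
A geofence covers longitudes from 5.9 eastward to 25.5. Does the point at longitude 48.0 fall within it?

No

Band width going east from +5.9° to +25.5°: ((25.5 − 5.9) mod 360) = 19.6°.
Offset of +48.0° east of the west edge: ((48.0 − 5.9) mod 360) = 42.1°.
42.1° > 19.6° ⇒ outside.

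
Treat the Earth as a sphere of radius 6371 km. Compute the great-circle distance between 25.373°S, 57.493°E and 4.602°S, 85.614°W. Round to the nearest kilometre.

14823 km

Δλ = -85.614 − 57.493 = -143.107°.
Δφ = -4.602 − -25.373 = 20.771°.
a = sin²(Δφ/2) + cos φ₁ · cos φ₂ · sin²(Δλ/2) = 0.842950.
c = 2·atan2(√a, √(1−a)) = 2.32664 rad → d = 6371·c ≈ 14823.00 km.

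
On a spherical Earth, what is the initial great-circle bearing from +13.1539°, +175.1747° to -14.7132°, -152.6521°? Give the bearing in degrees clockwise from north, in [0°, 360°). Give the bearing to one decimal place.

Δλ = -152.6521 − 175.1747 = -327.8268°; wrapped into (−180°, 180°]: 32.1732°.
θ = atan2( sin Δλ · cos φ₂ , cos φ₁ · sin φ₂ − sin φ₁ · cos φ₂ · cos Δλ )
  = atan2(0.51502, -0.43362) = 130.096° → normalised to [0°, 360°): 130.096°.

130.1°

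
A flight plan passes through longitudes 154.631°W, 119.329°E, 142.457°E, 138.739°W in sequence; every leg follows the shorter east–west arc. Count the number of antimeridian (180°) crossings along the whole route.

Leg 1: -154.631° → +119.329°, shortest Δλ = -86.04° (west) — crosses 180°.
Leg 2: +119.329° → +142.457°, shortest Δλ = 23.128° (east) — does not cross 180°.
Leg 3: +142.457° → -138.739°, shortest Δλ = 78.804° (east) — crosses 180°.
Total crossings: 2.

2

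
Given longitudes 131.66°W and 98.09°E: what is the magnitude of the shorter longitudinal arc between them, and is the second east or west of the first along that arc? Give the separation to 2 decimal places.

130.25° west

Raw difference: 98.09 − -131.66 = 229.75°.
Normalise into (−180°, 180°]: 229.75° − 360° = -130.25°.
Negative ⇒ the second point lies to the west; separation 130.25°.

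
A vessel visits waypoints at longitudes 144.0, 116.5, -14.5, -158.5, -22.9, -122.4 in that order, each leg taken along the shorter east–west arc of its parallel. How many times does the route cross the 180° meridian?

0

Leg 1: +144.0° → +116.5°, shortest Δλ = -27.5° (west) — does not cross 180°.
Leg 2: +116.5° → -14.5°, shortest Δλ = -131.0° (west) — does not cross 180°.
Leg 3: -14.5° → -158.5°, shortest Δλ = -144.0° (west) — does not cross 180°.
Leg 4: -158.5° → -22.9°, shortest Δλ = 135.6° (east) — does not cross 180°.
Leg 5: -22.9° → -122.4°, shortest Δλ = -99.5° (west) — does not cross 180°.
Total crossings: 0.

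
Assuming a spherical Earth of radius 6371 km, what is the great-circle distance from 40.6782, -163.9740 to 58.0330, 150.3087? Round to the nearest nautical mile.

2015 nmi

Δλ = 150.3087 − -163.9740 = 314.2827°; wrapped into (−180°, 180°]: -45.7173°.
Δφ = 58.0330 − 40.6782 = 17.3548°.
a = sin²(Δφ/2) + cos φ₁ · cos φ₂ · sin²(Δλ/2) = 0.083350.
c = 2·atan2(√a, √(1−a)) = 0.58575 rad → d = 6371·c ≈ 3731.79 km ≈ 2015.01 nmi.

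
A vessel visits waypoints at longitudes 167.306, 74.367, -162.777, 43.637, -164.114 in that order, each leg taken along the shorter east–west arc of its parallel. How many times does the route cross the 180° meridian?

3

Leg 1: +167.306° → +74.367°, shortest Δλ = -92.939° (west) — does not cross 180°.
Leg 2: +74.367° → -162.777°, shortest Δλ = 122.856° (east) — crosses 180°.
Leg 3: -162.777° → +43.637°, shortest Δλ = -153.586° (west) — crosses 180°.
Leg 4: +43.637° → -164.114°, shortest Δλ = 152.249° (east) — crosses 180°.
Total crossings: 3.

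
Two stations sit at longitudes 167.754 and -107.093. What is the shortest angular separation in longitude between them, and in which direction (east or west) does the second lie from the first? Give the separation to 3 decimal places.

Raw difference: -107.093 − 167.754 = -274.847°.
Normalise into (−180°, 180°]: -274.847° + 360° = 85.153°.
Positive ⇒ the second point lies to the east; separation 85.153°.

85.153° east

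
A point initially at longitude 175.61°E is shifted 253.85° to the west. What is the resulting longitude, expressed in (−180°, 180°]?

Start at +175.61°; shift −253.85° → -78.24°.
-78.24° already lies in (−180°, 180°].

78.24°W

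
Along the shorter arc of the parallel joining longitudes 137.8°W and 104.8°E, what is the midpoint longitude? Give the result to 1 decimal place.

163.5°E

Signed shortest Δλ from -137.8° to +104.8° is -117.4°.
Midpoint longitude = -137.8° + (-117.4°)/2 = -137.8° − 58.7° = -196.5°.
Normalise into (−180°, 180°]: +163.5°.
(The naïve average (-137.8 + +104.8)/2 = -16.5° is on the wrong side of the globe.)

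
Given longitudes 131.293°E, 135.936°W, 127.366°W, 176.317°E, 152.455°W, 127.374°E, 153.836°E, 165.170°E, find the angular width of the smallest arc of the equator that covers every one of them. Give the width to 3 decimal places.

Sort the longitudes: -152.455°, -135.936°, -127.366°, +127.374°, +131.293°, +153.836°, +165.170°, +176.317°.
Eastward gaps between consecutive values (wrapping around): 16.519°, 8.570°, 254.740°, 3.919°, 22.543°, 11.334°, 11.147°, 31.228°.
Largest gap = 254.740° ⇒ minimal covering band is its complement: 360° − 254.740° = 105.260°.
Band runs from +127.374° eastward to -127.366°, crossing the antimeridian.

105.260°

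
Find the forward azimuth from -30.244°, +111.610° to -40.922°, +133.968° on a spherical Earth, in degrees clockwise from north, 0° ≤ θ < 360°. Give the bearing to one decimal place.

126.7°

Δλ = 133.968 − 111.610 = 22.358°.
θ = atan2( sin Δλ · cos φ₂ , cos φ₁ · sin φ₂ − sin φ₁ · cos φ₂ · cos Δλ )
  = atan2(0.28743, -0.21390) = 126.656° → normalised to [0°, 360°): 126.656°.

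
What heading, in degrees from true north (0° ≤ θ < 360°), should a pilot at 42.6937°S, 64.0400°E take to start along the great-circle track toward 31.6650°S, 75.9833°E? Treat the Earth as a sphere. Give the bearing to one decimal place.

44.6°

Δλ = 75.9833 − 64.0400 = 11.9433°.
θ = atan2( sin Δλ · cos φ₂ , cos φ₁ · sin φ₂ − sin φ₁ · cos φ₂ · cos Δλ )
  = atan2(0.17614, 0.17881) = 44.569° → normalised to [0°, 360°): 44.569°.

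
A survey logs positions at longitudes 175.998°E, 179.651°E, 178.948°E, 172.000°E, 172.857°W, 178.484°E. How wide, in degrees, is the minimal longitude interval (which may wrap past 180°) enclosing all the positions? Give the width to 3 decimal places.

Sort the longitudes: -172.857°, +172.000°, +175.998°, +178.484°, +178.948°, +179.651°.
Eastward gaps between consecutive values (wrapping around): 344.857°, 3.998°, 2.486°, 0.464°, 0.703°, 7.492°.
Largest gap = 344.857° ⇒ minimal covering band is its complement: 360° − 344.857° = 15.143°.
Band runs from +172.000° eastward to -172.857°, crossing the antimeridian.

15.143°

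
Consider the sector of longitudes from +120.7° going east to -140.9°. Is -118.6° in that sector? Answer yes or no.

Band width going east from +120.7° to -140.9°: ((-140.9 − 120.7) mod 360) = 98.4°.
Offset of -118.6° east of the west edge: ((-118.6 − 120.7) mod 360) = 120.7°.
120.7° > 98.4° ⇒ outside.

No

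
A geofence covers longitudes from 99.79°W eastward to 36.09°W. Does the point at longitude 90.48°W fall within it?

Band width going east from -99.79° to -36.09°: ((-36.09 − -99.79) mod 360) = 63.70°.
Offset of -90.48° east of the west edge: ((-90.48 − -99.79) mod 360) = 9.31°.
9.31° ≤ 63.70° ⇒ inside.

Yes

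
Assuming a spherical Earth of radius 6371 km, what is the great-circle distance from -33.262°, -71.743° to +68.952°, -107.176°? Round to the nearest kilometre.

11731 km

Δλ = -107.176 − -71.743 = -35.433°.
Δφ = 68.952 − -33.262 = 102.214°.
a = sin²(Δφ/2) + cos φ₁ · cos φ₂ · sin²(Δλ/2) = 0.633591.
c = 2·atan2(√a, √(1−a)) = 1.84126 rad → d = 6371·c ≈ 11730.70 km.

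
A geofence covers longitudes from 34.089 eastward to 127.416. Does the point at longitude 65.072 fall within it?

Yes

Band width going east from +34.089° to +127.416°: ((127.416 − 34.089) mod 360) = 93.327°.
Offset of +65.072° east of the west edge: ((65.072 − 34.089) mod 360) = 30.983°.
30.983° ≤ 93.327° ⇒ inside.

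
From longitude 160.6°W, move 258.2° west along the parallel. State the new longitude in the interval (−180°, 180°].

Start at -160.6°; shift −258.2° → -418.8°.
-418.8° lies outside (−180°, 180°]; add 360° → -58.8°.

58.8°W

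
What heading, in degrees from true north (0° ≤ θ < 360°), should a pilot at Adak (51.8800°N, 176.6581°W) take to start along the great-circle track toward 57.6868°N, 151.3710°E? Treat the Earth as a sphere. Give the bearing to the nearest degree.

Δλ = 151.3710 − -176.6581 = 328.0291°; wrapped into (−180°, 180°]: -31.9709°.
θ = atan2( sin Δλ · cos φ₂ , cos φ₁ · sin φ₂ − sin φ₁ · cos φ₂ · cos Δλ )
  = atan2(-0.28304, 0.16496) = -59.765° → normalised to [0°, 360°): 300.235°.

300°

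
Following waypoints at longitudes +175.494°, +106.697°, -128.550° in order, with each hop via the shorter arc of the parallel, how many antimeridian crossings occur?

1

Leg 1: +175.494° → +106.697°, shortest Δλ = -68.797° (west) — does not cross 180°.
Leg 2: +106.697° → -128.550°, shortest Δλ = 124.753° (east) — crosses 180°.
Total crossings: 1.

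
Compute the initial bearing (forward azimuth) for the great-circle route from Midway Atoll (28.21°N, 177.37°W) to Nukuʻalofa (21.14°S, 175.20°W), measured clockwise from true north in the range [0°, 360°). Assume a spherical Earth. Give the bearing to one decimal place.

Δλ = -175.20 − -177.37 = 2.17°.
θ = atan2( sin Δλ · cos φ₂ , cos φ₁ · sin φ₂ − sin φ₁ · cos φ₂ · cos Δλ )
  = atan2(0.03532, -0.75839) = 177.334° → normalised to [0°, 360°): 177.334°.

177.3°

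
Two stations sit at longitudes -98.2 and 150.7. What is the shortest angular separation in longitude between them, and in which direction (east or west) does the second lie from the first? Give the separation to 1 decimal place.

111.1° west

Raw difference: 150.7 − -98.2 = 248.9°.
Normalise into (−180°, 180°]: 248.9° − 360° = -111.1°.
Negative ⇒ the second point lies to the west; separation 111.1°.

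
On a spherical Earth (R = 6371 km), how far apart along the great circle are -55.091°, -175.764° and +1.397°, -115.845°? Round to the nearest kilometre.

Δλ = -115.845 − -175.764 = 59.919°.
Δφ = 1.397 − -55.091 = 56.488°.
a = sin²(Δφ/2) + cos φ₁ · cos φ₂ · sin²(Δλ/2) = 0.366620.
c = 2·atan2(√a, √(1−a)) = 1.30077 rad → d = 6371·c ≈ 8287.19 km.

8287 km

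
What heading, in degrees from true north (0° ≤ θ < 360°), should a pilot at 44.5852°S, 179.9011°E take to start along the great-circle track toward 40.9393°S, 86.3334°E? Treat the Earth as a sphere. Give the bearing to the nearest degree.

Δλ = 86.3334 − 179.9011 = -93.5677°.
θ = atan2( sin Δλ · cos φ₂ , cos φ₁ · sin φ₂ − sin φ₁ · cos φ₂ · cos Δλ )
  = atan2(-0.75394, -0.49968) = -123.535° → normalised to [0°, 360°): 236.465°.

236°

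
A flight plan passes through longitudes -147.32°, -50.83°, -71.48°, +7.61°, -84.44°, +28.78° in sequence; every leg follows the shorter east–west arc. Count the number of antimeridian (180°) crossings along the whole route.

0

Leg 1: -147.32° → -50.83°, shortest Δλ = 96.49° (east) — does not cross 180°.
Leg 2: -50.83° → -71.48°, shortest Δλ = -20.65° (west) — does not cross 180°.
Leg 3: -71.48° → +7.61°, shortest Δλ = 79.09° (east) — does not cross 180°.
Leg 4: +7.61° → -84.44°, shortest Δλ = -92.05° (west) — does not cross 180°.
Leg 5: -84.44° → +28.78°, shortest Δλ = 113.22° (east) — does not cross 180°.
Total crossings: 0.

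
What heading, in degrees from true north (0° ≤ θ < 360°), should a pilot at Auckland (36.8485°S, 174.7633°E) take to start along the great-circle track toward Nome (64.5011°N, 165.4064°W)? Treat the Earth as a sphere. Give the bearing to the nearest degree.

Δλ = -165.4064 − 174.7633 = -340.1697°; wrapped into (−180°, 180°]: 19.8303°.
θ = atan2( sin Δλ · cos φ₂ , cos φ₁ · sin φ₂ − sin φ₁ · cos φ₂ · cos Δλ )
  = atan2(0.14604, 0.96514) = 8.604° → normalised to [0°, 360°): 8.604°.

9°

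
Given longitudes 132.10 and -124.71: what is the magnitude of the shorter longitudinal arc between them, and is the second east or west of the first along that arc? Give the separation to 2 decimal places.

Raw difference: -124.71 − 132.10 = -256.81°.
Normalise into (−180°, 180°]: -256.81° + 360° = 103.19°.
Positive ⇒ the second point lies to the east; separation 103.19°.

103.19° east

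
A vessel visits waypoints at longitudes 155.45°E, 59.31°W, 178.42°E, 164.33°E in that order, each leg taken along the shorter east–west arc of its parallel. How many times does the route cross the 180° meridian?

2

Leg 1: +155.45° → -59.31°, shortest Δλ = 145.24° (east) — crosses 180°.
Leg 2: -59.31° → +178.42°, shortest Δλ = -122.27° (west) — crosses 180°.
Leg 3: +178.42° → +164.33°, shortest Δλ = -14.09° (west) — does not cross 180°.
Total crossings: 2.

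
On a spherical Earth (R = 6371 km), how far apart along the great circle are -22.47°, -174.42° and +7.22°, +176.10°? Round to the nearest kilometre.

Δλ = 176.10 − -174.42 = 350.52°; wrapped into (−180°, 180°]: -9.48°.
Δφ = 7.22 − -22.47 = 29.69°.
a = sin²(Δφ/2) + cos φ₁ · cos φ₂ · sin²(Δλ/2) = 0.071901.
c = 2·atan2(√a, √(1−a)) = 0.54293 rad → d = 6371·c ≈ 3459.01 km.

3459 km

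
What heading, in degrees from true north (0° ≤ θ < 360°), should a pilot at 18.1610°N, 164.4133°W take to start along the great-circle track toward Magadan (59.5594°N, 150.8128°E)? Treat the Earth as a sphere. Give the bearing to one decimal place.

Δλ = 150.8128 − -164.4133 = 315.2261°; wrapped into (−180°, 180°]: -44.7739°.
θ = atan2( sin Δλ · cos φ₂ , cos φ₁ · sin φ₂ − sin φ₁ · cos φ₂ · cos Δλ )
  = atan2(-0.35684, 0.70710) = -26.778° → normalised to [0°, 360°): 333.222°.

333.2°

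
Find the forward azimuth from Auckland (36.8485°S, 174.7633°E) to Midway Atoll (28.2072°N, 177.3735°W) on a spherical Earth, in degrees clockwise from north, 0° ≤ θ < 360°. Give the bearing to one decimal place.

7.6°

Δλ = -177.3735 − 174.7633 = -352.1368°; wrapped into (−180°, 180°]: 7.8632°.
θ = atan2( sin Δλ · cos φ₂ , cos φ₁ · sin φ₂ − sin φ₁ · cos φ₂ · cos Δλ )
  = atan2(0.12056, 0.90175) = 7.615° → normalised to [0°, 360°): 7.615°.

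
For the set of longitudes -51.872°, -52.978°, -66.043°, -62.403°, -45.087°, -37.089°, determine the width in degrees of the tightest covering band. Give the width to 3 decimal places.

Sort the longitudes: -66.043°, -62.403°, -52.978°, -51.872°, -45.087°, -37.089°.
Eastward gaps between consecutive values (wrapping around): 3.640°, 9.425°, 1.106°, 6.785°, 7.998°, 331.046°.
Largest gap = 331.046° ⇒ minimal covering band is its complement: 360° − 331.046° = 28.954°.
Band runs from -66.043° eastward to -37.089°.

28.954°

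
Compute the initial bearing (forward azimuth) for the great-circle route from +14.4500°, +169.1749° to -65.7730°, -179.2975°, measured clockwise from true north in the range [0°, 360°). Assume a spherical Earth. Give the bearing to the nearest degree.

Δλ = -179.2975 − 169.1749 = -348.4724°; wrapped into (−180°, 180°]: 11.5276°.
θ = atan2( sin Δλ · cos φ₂ , cos φ₁ · sin φ₂ − sin φ₁ · cos φ₂ · cos Δλ )
  = atan2(0.08200, -0.98341) = 175.233° → normalised to [0°, 360°): 175.233°.

175°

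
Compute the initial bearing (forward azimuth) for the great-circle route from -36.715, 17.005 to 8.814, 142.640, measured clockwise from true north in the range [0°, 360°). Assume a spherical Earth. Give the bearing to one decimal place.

105.4°

Δλ = 142.640 − 17.005 = 125.635°.
θ = atan2( sin Δλ · cos φ₂ , cos φ₁ · sin φ₂ − sin φ₁ · cos φ₂ · cos Δλ )
  = atan2(0.80315, -0.22137) = 105.410° → normalised to [0°, 360°): 105.410°.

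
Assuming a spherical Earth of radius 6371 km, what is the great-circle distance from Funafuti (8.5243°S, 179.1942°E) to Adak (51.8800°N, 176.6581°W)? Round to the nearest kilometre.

Δλ = -176.6581 − 179.1942 = -355.8523°; wrapped into (−180°, 180°]: 4.1477°.
Δφ = 51.8800 − -8.5243 = 60.4043°.
a = sin²(Δφ/2) + cos φ₁ · cos φ₂ · sin²(Δλ/2) = 0.253861.
c = 2·atan2(√a, √(1−a)) = 1.05609 rad → d = 6371·c ≈ 6728.36 km.

6728 km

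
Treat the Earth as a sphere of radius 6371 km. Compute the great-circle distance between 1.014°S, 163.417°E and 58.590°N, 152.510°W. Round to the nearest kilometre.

7666 km

Δλ = -152.510 − 163.417 = -315.927°; wrapped into (−180°, 180°]: 44.073°.
Δφ = 58.590 − -1.014 = 59.604°.
a = sin²(Δφ/2) + cos φ₁ · cos φ₂ · sin²(Δλ/2) = 0.320367.
c = 2·atan2(√a, √(1−a)) = 1.20331 rad → d = 6371·c ≈ 7666.32 km.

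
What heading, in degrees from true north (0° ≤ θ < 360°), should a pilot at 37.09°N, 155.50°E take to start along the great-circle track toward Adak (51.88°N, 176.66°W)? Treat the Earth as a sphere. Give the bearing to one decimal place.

44.0°

Δλ = -176.66 − 155.50 = -332.16°; wrapped into (−180°, 180°]: 27.84°.
θ = atan2( sin Δλ · cos φ₂ , cos φ₁ · sin φ₂ − sin φ₁ · cos φ₂ · cos Δλ )
  = atan2(0.28829, 0.29837) = 44.016° → normalised to [0°, 360°): 44.016°.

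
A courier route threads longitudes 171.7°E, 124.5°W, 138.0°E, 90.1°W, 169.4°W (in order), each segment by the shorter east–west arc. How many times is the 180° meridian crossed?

Leg 1: +171.7° → -124.5°, shortest Δλ = 63.8° (east) — crosses 180°.
Leg 2: -124.5° → +138.0°, shortest Δλ = -97.5° (west) — crosses 180°.
Leg 3: +138.0° → -90.1°, shortest Δλ = 131.9° (east) — crosses 180°.
Leg 4: -90.1° → -169.4°, shortest Δλ = -79.3° (west) — does not cross 180°.
Total crossings: 3.

3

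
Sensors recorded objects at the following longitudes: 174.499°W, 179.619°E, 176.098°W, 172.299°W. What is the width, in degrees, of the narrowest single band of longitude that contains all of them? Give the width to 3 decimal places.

8.082°

Sort the longitudes: -176.098°, -174.499°, -172.299°, +179.619°.
Eastward gaps between consecutive values (wrapping around): 1.599°, 2.200°, 351.918°, 4.283°.
Largest gap = 351.918° ⇒ minimal covering band is its complement: 360° − 351.918° = 8.082°.
Band runs from +179.619° eastward to -172.299°, crossing the antimeridian.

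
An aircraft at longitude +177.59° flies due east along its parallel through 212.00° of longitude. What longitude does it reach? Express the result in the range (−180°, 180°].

Start at +177.59°; shift +212.00° → +389.59°.
+389.59° lies outside (−180°, 180°]; subtract 360° → +29.59°.

+29.59°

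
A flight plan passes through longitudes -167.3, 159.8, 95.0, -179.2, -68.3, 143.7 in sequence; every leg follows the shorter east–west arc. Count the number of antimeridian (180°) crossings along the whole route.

3

Leg 1: -167.3° → +159.8°, shortest Δλ = -32.9° (west) — crosses 180°.
Leg 2: +159.8° → +95.0°, shortest Δλ = -64.8° (west) — does not cross 180°.
Leg 3: +95.0° → -179.2°, shortest Δλ = 85.8° (east) — crosses 180°.
Leg 4: -179.2° → -68.3°, shortest Δλ = 110.9° (east) — does not cross 180°.
Leg 5: -68.3° → +143.7°, shortest Δλ = -148.0° (west) — crosses 180°.
Total crossings: 3.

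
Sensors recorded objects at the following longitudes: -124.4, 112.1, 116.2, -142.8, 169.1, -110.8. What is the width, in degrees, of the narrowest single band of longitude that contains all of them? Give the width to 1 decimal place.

137.1°

Sort the longitudes: -142.8°, -124.4°, -110.8°, +112.1°, +116.2°, +169.1°.
Eastward gaps between consecutive values (wrapping around): 18.4°, 13.6°, 222.9°, 4.1°, 52.9°, 48.1°.
Largest gap = 222.9° ⇒ minimal covering band is its complement: 360° − 222.9° = 137.1°.
Band runs from +112.1° eastward to -110.8°, crossing the antimeridian.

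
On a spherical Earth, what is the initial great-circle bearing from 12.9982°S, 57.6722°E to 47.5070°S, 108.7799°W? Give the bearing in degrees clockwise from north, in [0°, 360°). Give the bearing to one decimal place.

Δλ = -108.7799 − 57.6722 = -166.4521°.
θ = atan2( sin Δλ · cos φ₂ , cos φ₁ · sin φ₂ − sin φ₁ · cos φ₂ · cos Δλ )
  = atan2(-0.15824, -0.86617) = -169.647° → normalised to [0°, 360°): 190.353°.

190.4°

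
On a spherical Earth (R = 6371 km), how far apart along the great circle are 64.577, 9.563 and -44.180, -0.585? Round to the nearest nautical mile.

Δλ = -0.585 − 9.563 = -10.148°.
Δφ = -44.180 − 64.577 = -108.757°.
a = sin²(Δφ/2) + cos φ₁ · cos φ₂ · sin²(Δλ/2) = 0.663186.
c = 2·atan2(√a, √(1−a)) = 1.90326 rad → d = 6371·c ≈ 12125.66 km ≈ 6547.33 nmi.

6547 nmi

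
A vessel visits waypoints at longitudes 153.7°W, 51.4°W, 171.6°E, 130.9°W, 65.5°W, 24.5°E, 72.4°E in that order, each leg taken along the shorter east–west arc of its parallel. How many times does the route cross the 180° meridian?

Leg 1: -153.7° → -51.4°, shortest Δλ = 102.3° (east) — does not cross 180°.
Leg 2: -51.4° → +171.6°, shortest Δλ = -137.0° (west) — crosses 180°.
Leg 3: +171.6° → -130.9°, shortest Δλ = 57.5° (east) — crosses 180°.
Leg 4: -130.9° → -65.5°, shortest Δλ = 65.4° (east) — does not cross 180°.
Leg 5: -65.5° → +24.5°, shortest Δλ = 90.0° (east) — does not cross 180°.
Leg 6: +24.5° → +72.4°, shortest Δλ = 47.9° (east) — does not cross 180°.
Total crossings: 2.

2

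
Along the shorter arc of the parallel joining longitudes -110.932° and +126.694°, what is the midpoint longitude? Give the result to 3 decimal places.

-172.119°

Signed shortest Δλ from -110.932° to +126.694° is -122.374°.
Midpoint longitude = -110.932° + (-122.374°)/2 = -110.932° − 61.187° = -172.119°.
(The naïve average (-110.932 + +126.694)/2 = 7.881° is on the wrong side of the globe.)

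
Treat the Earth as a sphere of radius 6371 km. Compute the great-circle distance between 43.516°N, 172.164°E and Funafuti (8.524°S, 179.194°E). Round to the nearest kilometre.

5830 km

Δλ = 179.194 − 172.164 = 7.030°.
Δφ = -8.524 − 43.516 = -52.040°.
a = sin²(Δφ/2) + cos φ₁ · cos φ₂ · sin²(Δλ/2) = 0.195140.
c = 2·atan2(√a, √(1−a)) = 0.91509 rad → d = 6371·c ≈ 5830.04 km.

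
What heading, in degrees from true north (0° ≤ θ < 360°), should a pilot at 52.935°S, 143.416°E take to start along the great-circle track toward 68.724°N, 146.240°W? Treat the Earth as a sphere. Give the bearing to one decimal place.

27.4°

Δλ = -146.240 − 143.416 = -289.656°; wrapped into (−180°, 180°]: 70.344°.
θ = atan2( sin Δλ · cos φ₂ , cos φ₁ · sin φ₂ − sin φ₁ · cos φ₂ · cos Δλ )
  = atan2(0.34172, 0.65904) = 27.407° → normalised to [0°, 360°): 27.407°.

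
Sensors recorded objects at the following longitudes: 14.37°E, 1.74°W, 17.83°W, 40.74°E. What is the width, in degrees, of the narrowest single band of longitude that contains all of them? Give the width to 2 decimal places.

58.57°

Sort the longitudes: -17.83°, -1.74°, +14.37°, +40.74°.
Eastward gaps between consecutive values (wrapping around): 16.09°, 16.11°, 26.37°, 301.43°.
Largest gap = 301.43° ⇒ minimal covering band is its complement: 360° − 301.43° = 58.57°.
Band runs from -17.83° eastward to +40.74°.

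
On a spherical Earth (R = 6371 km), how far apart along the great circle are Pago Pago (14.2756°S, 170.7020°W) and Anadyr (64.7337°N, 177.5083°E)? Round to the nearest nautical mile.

Δλ = 177.5083 − -170.7020 = 348.2103°; wrapped into (−180°, 180°]: -11.7897°.
Δφ = 64.7337 − -14.2756 = 79.0093°.
a = sin²(Δφ/2) + cos φ₁ · cos φ₂ · sin²(Δλ/2) = 0.409038.
c = 2·atan2(√a, √(1−a)) = 1.38785 rad → d = 6371·c ≈ 8842.02 km ≈ 4774.31 nmi.

4774 nmi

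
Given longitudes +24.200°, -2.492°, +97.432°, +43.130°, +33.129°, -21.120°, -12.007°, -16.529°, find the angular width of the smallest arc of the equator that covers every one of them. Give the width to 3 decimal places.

Sort the longitudes: -21.120°, -16.529°, -12.007°, -2.492°, +24.200°, +33.129°, +43.130°, +97.432°.
Eastward gaps between consecutive values (wrapping around): 4.591°, 4.522°, 9.515°, 26.692°, 8.929°, 10.001°, 54.302°, 241.448°.
Largest gap = 241.448° ⇒ minimal covering band is its complement: 360° − 241.448° = 118.552°.
Band runs from -21.120° eastward to +97.432°.

118.552°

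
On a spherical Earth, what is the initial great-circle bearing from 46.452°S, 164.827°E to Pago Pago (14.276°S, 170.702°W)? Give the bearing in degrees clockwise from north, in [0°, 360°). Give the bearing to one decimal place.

Δλ = -170.702 − 164.827 = -335.529°; wrapped into (−180°, 180°]: 24.471°.
θ = atan2( sin Δλ · cos φ₂ , cos φ₁ · sin φ₂ − sin φ₁ · cos φ₂ · cos Δλ )
  = atan2(0.40144, 0.46942) = 40.536° → normalised to [0°, 360°): 40.536°.

40.5°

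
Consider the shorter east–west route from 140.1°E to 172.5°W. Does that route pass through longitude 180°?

Yes

Naïve |-172.5 − 140.1| = 312.6° > 180°, so the shorter arc goes the other way round — across 180°.
Signed shortest Δλ = ((-172.5 − 140.1 + 180) mod 360) − 180 = 47.4°.
Going east by 47.4° from +140.1° passes through 180° before reaching -172.5°.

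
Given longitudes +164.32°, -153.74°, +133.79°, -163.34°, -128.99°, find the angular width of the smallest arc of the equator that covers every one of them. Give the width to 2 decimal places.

Sort the longitudes: -163.34°, -153.74°, -128.99°, +133.79°, +164.32°.
Eastward gaps between consecutive values (wrapping around): 9.60°, 24.75°, 262.78°, 30.53°, 32.34°.
Largest gap = 262.78° ⇒ minimal covering band is its complement: 360° − 262.78° = 97.22°.
Band runs from +133.79° eastward to -128.99°, crossing the antimeridian.

97.22°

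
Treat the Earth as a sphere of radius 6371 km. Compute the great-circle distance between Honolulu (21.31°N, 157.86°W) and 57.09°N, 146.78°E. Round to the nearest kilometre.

5965 km

Δλ = 146.78 − -157.86 = 304.64°; wrapped into (−180°, 180°]: -55.36°.
Δφ = 57.09 − 21.31 = 35.78°.
a = sin²(Δφ/2) + cos φ₁ · cos φ₂ · sin²(Δλ/2) = 0.203594.
c = 2·atan2(√a, √(1−a)) = 0.93625 rad → d = 6371·c ≈ 5964.84 km.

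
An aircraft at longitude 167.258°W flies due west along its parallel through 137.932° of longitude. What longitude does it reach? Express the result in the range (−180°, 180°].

54.810°E

Start at -167.258°; shift −137.932° → -305.190°.
-305.190° lies outside (−180°, 180°]; add 360° → +54.810°.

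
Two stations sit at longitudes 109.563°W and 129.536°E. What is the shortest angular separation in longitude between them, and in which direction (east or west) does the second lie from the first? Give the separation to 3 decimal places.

120.901° west

Raw difference: 129.536 − -109.563 = 239.099°.
Normalise into (−180°, 180°]: 239.099° − 360° = -120.901°.
Negative ⇒ the second point lies to the west; separation 120.901°.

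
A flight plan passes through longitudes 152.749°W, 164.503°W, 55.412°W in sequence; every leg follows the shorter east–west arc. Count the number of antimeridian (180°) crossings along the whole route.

0

Leg 1: -152.749° → -164.503°, shortest Δλ = -11.754° (west) — does not cross 180°.
Leg 2: -164.503° → -55.412°, shortest Δλ = 109.091° (east) — does not cross 180°.
Total crossings: 0.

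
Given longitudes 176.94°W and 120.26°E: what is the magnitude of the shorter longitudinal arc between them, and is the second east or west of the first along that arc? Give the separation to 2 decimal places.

Raw difference: 120.26 − -176.94 = 297.2°.
Normalise into (−180°, 180°]: 297.2° − 360° = -62.8°.
Negative ⇒ the second point lies to the west; separation 62.80°.

62.80° west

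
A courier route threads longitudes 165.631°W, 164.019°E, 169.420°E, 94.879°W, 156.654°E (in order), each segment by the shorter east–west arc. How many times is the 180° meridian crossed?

3

Leg 1: -165.631° → +164.019°, shortest Δλ = -30.35° (west) — crosses 180°.
Leg 2: +164.019° → +169.420°, shortest Δλ = 5.401° (east) — does not cross 180°.
Leg 3: +169.420° → -94.879°, shortest Δλ = 95.701° (east) — crosses 180°.
Leg 4: -94.879° → +156.654°, shortest Δλ = -108.467° (west) — crosses 180°.
Total crossings: 3.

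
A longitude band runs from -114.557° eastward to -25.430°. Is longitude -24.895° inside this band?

Band width going east from -114.557° to -25.430°: ((-25.430 − -114.557) mod 360) = 89.127°.
Offset of -24.895° east of the west edge: ((-24.895 − -114.557) mod 360) = 89.662°.
89.662° > 89.127° ⇒ outside.

No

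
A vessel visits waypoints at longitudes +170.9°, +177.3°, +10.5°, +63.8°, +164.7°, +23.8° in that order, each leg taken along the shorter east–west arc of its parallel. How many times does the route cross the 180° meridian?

0

Leg 1: +170.9° → +177.3°, shortest Δλ = 6.4° (east) — does not cross 180°.
Leg 2: +177.3° → +10.5°, shortest Δλ = -166.8° (west) — does not cross 180°.
Leg 3: +10.5° → +63.8°, shortest Δλ = 53.3° (east) — does not cross 180°.
Leg 4: +63.8° → +164.7°, shortest Δλ = 100.9° (east) — does not cross 180°.
Leg 5: +164.7° → +23.8°, shortest Δλ = -140.9° (west) — does not cross 180°.
Total crossings: 0.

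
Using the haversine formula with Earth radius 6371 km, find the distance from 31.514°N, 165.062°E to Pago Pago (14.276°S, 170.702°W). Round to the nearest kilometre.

5711 km

Δλ = -170.702 − 165.062 = -335.764°; wrapped into (−180°, 180°]: 24.236°.
Δφ = -14.276 − 31.514 = -45.790°.
a = sin²(Δφ/2) + cos φ₁ · cos φ₂ · sin²(Δλ/2) = 0.187764.
c = 2·atan2(√a, √(1−a)) = 0.89634 rad → d = 6371·c ≈ 5710.59 km.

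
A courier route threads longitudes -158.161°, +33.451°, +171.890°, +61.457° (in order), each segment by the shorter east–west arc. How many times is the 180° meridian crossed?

1

Leg 1: -158.161° → +33.451°, shortest Δλ = -168.388° (west) — crosses 180°.
Leg 2: +33.451° → +171.890°, shortest Δλ = 138.439° (east) — does not cross 180°.
Leg 3: +171.890° → +61.457°, shortest Δλ = -110.433° (west) — does not cross 180°.
Total crossings: 1.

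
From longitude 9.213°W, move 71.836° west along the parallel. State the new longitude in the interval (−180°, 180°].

Start at -9.213°; shift −71.836° → -81.049°.
-81.049° already lies in (−180°, 180°].

81.049°W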